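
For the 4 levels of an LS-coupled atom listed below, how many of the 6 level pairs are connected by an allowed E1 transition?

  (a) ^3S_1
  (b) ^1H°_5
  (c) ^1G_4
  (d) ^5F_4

(a)–(b): forbidden (ΔS, ΔL, ΔJ).
(a)–(c): forbidden (parity, ΔS, ΔL, ΔJ).
(a)–(d): forbidden (parity, ΔS, ΔL, ΔJ).
(b)–(c): allowed.
(b)–(d): forbidden (ΔS, ΔL).
(c)–(d): forbidden (parity, ΔS).
Allowed pairs: 1 of 6.

1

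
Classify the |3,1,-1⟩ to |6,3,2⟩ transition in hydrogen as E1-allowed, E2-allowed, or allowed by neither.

neither

Δl = 3 − 1 = +2; l_i + l_f = 4.
Δm_l = +3.
E1 (Δl = ±1, |Δm_l| ≤ 1): not satisfied.
E2 (Δl = 0,±2, l_i+l_f ≥ 2, |Δm_l| ≤ 2): not satisfied.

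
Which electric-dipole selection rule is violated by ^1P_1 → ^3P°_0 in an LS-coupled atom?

the ΔS = 0 rule

Initial level: S=0, L=1, J=1, parity even. Final level: S=1, L=1, J=0, parity odd.
Parity must change: even → odd — ✓.
ΔS = 0: S: 0 → 1 — ✗.
ΔL = 0, ±1 (not L=0↔0): L: 1 → 1, ΔL = +0 — ✓.
ΔJ = 0, ±1 (not J=0↔0): J: 1 → 0, ΔJ = -1 — ✓.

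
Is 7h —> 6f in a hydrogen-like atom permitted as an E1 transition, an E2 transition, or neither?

Δl = 3 − 5 = -2; l_i + l_f = 8.
E1 (Δl = ±1): not satisfied.
E2 (Δl = 0,±2, l_i+l_f ≥ 2): satisfied.

E2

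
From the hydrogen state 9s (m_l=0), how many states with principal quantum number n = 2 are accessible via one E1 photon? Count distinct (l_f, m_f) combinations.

E1 requires Δl = ±1, so l_f ∈ {-1, 1}; with 0 ≤ l_f ≤ n_f−1 = 1, the allowed l_f values are {1}.
For l_f = 1: m_f ∈ {m_i−1, m_i, m_i+1} ∩ [−1, 1] = {-1, 0, 1} → 3 states.
Total: 3.

3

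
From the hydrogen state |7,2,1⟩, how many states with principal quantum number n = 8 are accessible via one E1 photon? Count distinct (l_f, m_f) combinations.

5

E1 requires Δl = ±1, so l_f ∈ {1, 3}; with 0 ≤ l_f ≤ n_f−1 = 7, the allowed l_f values are {1, 3}.
For l_f = 1: m_f ∈ {m_i−1, m_i, m_i+1} ∩ [−1, 1] = {0, 1} → 2 states.
For l_f = 3: m_f ∈ {m_i−1, m_i, m_i+1} ∩ [−3, 3] = {0, 1, 2} → 3 states.
Total: 5.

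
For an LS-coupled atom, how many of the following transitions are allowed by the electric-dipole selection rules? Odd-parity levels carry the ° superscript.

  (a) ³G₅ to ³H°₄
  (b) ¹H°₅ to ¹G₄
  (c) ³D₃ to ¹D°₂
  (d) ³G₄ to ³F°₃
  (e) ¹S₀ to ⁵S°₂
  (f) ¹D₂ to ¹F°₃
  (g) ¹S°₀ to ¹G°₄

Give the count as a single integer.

(a) allowed
(b) allowed
(c) forbidden (ΔS fails)
(d) allowed
(e) forbidden (ΔS, ΔL, ΔJ fail)
(f) allowed
(g) forbidden (parity, ΔL, ΔJ fail)
Total allowed: 4 of 7.

4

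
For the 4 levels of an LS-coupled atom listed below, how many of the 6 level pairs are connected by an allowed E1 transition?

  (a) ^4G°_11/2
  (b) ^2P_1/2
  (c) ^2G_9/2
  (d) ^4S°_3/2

(a)–(b): forbidden (ΔS, ΔL, ΔJ).
(a)–(c): forbidden (ΔS).
(a)–(d): forbidden (parity, ΔL, ΔJ).
(b)–(c): forbidden (parity, ΔL, ΔJ).
(b)–(d): forbidden (ΔS).
(c)–(d): forbidden (ΔS, ΔL, ΔJ).
Allowed pairs: 0 of 6.

0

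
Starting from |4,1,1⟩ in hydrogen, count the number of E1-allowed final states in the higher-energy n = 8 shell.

4

E1 requires Δl = ±1, so l_f ∈ {0, 2}; with 0 ≤ l_f ≤ n_f−1 = 7, the allowed l_f values are {0, 2}.
For l_f = 0: m_f ∈ {m_i−1, m_i, m_i+1} ∩ [−0, 0] = {0} → 1 state.
For l_f = 2: m_f ∈ {m_i−1, m_i, m_i+1} ∩ [−2, 2] = {0, 1, 2} → 3 states.
Total: 4.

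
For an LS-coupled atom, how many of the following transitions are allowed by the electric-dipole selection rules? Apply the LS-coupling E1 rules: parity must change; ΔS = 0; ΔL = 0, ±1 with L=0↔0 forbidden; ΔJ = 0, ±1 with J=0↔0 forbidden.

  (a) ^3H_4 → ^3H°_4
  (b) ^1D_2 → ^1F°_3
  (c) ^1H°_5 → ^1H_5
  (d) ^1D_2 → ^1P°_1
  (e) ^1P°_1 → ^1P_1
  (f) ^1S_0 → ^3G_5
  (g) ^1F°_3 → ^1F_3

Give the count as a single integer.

6

(a) allowed
(b) allowed
(c) allowed
(d) allowed
(e) allowed
(f) forbidden (parity, ΔS, ΔL, ΔJ fail)
(g) allowed
Total allowed: 6 of 7.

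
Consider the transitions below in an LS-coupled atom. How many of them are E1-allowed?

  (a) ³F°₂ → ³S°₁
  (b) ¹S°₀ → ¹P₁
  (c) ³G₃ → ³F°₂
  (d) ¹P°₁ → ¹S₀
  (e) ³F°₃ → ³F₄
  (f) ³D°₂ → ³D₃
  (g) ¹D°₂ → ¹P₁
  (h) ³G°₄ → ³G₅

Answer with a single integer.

7

(a) forbidden (parity, ΔL fail)
(b) allowed
(c) allowed
(d) allowed
(e) allowed
(f) allowed
(g) allowed
(h) allowed
Total allowed: 7 of 8.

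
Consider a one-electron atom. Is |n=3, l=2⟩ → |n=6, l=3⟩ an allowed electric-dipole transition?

allowed

Δl = 3 − 2 = +1; the E1 rule Δl = ±1 is passes.
All E1 selection rules are satisfied.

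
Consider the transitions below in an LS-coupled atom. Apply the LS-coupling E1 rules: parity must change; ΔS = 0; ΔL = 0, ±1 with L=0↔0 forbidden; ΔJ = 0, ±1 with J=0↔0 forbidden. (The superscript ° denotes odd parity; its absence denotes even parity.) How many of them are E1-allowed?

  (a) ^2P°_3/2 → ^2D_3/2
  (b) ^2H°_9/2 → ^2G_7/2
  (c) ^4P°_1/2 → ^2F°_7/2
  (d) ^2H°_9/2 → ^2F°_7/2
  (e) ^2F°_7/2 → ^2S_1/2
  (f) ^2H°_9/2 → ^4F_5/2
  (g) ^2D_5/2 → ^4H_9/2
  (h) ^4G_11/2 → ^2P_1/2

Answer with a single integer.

2

(a) allowed
(b) allowed
(c) forbidden (parity, ΔS, ΔL, ΔJ fail)
(d) forbidden (parity, ΔL fail)
(e) forbidden (ΔL, ΔJ fail)
(f) forbidden (ΔS, ΔL, ΔJ fail)
(g) forbidden (parity, ΔS, ΔL, ΔJ fail)
(h) forbidden (parity, ΔS, ΔL, ΔJ fail)
Total allowed: 2 of 8.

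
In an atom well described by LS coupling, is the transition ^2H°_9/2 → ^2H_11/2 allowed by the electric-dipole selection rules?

Initial level: S=1/2, L=5, J=9/2, parity odd. Final level: S=1/2, L=5, J=11/2, parity even.
Parity must change: odd → even — ✓.
ΔS = 0: S: 1/2 → 1/2 — ✓.
ΔJ = 0, ±1 (not J=0↔0): J: 9/2 → 11/2, ΔJ = +1 — ✓.
ΔL = 0, ±1 (not L=0↔0): L: 5 → 5, ΔL = +0 — ✓.
All four E1 rules are satisfied.

allowed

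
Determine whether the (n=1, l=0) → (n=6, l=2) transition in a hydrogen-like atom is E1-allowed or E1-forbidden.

l: 0 → 2 (Δl = +2). Δl = ±1 ✗.
The transition is electric-dipole forbidden.

forbidden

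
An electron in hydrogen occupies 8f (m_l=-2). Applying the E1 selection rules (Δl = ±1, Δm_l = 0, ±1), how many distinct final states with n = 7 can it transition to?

5

E1 requires Δl = ±1, so l_f ∈ {2, 4}; with 0 ≤ l_f ≤ n_f−1 = 6, the allowed l_f values are {2, 4}.
For l_f = 2: m_f ∈ {m_i−1, m_i, m_i+1} ∩ [−2, 2] = {-2, -1} → 2 states.
For l_f = 4: m_f ∈ {m_i−1, m_i, m_i+1} ∩ [−4, 4] = {-3, -2, -1} → 3 states.
Total: 5.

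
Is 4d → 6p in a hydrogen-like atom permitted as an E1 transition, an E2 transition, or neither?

E1

Δl = 1 − 2 = -1; l_i + l_f = 3.
E1 (Δl = ±1): satisfied.
E2 (Δl = 0,±2, l_i+l_f ≥ 2): not satisfied.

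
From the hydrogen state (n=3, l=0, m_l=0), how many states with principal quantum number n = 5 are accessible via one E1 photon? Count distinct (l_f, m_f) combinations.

E1 requires Δl = ±1, so l_f ∈ {-1, 1}; with 0 ≤ l_f ≤ n_f−1 = 4, the allowed l_f values are {1}.
For l_f = 1: m_f ∈ {m_i−1, m_i, m_i+1} ∩ [−1, 1] = {-1, 0, 1} → 3 states.
Total: 3.

3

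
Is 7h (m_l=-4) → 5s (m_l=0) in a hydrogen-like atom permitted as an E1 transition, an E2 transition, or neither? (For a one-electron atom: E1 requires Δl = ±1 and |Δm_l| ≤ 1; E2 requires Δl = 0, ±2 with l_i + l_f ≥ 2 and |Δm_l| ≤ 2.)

neither

Δl = 0 − 5 = -5; l_i + l_f = 5.
Δm_l = +4.
E1 (Δl = ±1, |Δm_l| ≤ 1): not satisfied.
E2 (Δl = 0,±2, l_i+l_f ≥ 2, |Δm_l| ≤ 2): not satisfied.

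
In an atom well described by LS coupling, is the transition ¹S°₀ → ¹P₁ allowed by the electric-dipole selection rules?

Initial level: S=0, L=0, J=0, parity odd. Final level: S=0, L=1, J=1, parity even.
Parity must change: odd → even — satisfied.
ΔS = 0: S: 0 → 0 — satisfied.
ΔL = 0, ±1 (not L=0↔0): L: 0 → 1, ΔL = +1 — satisfied.
ΔJ = 0, ±1 (not J=0↔0): J: 0 → 1, ΔJ = +1 — satisfied.
All four E1 rules are satisfied.

allowed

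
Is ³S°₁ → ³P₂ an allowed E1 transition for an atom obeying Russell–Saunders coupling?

allowed

Initial level: S=1, L=0, J=1, parity odd. Final level: S=1, L=1, J=2, parity even.
Parity must change: odd → even — satisfied.
ΔS = 0: S: 1 → 1 — satisfied.
ΔL = 0, ±1 (not L=0↔0): L: 0 → 1, ΔL = +1 — satisfied.
ΔJ = 0, ±1 (not J=0↔0): J: 1 → 2, ΔJ = +1 — satisfied.
All four E1 rules are satisfied.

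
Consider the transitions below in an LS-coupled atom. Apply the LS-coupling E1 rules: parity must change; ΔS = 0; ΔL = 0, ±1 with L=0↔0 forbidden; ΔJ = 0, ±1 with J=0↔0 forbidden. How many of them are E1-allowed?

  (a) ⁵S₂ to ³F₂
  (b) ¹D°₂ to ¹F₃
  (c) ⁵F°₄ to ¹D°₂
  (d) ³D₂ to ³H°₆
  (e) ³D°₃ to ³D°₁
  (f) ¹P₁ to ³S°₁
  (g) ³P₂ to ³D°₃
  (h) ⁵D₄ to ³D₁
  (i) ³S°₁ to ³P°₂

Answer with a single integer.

(a) forbidden (parity, ΔS, ΔL fail)
(b) allowed
(c) forbidden (parity, ΔS, ΔJ fail)
(d) forbidden (ΔL, ΔJ fail)
(e) forbidden (parity, ΔJ fail)
(f) forbidden (ΔS fails)
(g) allowed
(h) forbidden (parity, ΔS, ΔJ fail)
(i) forbidden (parity fails)
Total allowed: 2 of 9.

2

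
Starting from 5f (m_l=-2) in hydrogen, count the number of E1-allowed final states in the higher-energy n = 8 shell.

E1 requires Δl = ±1, so l_f ∈ {2, 4}; with 0 ≤ l_f ≤ n_f−1 = 7, the allowed l_f values are {2, 4}.
For l_f = 2: m_f ∈ {m_i−1, m_i, m_i+1} ∩ [−2, 2] = {-2, -1} → 2 states.
For l_f = 4: m_f ∈ {m_i−1, m_i, m_i+1} ∩ [−4, 4] = {-3, -2, -1} → 3 states.
Total: 5.

5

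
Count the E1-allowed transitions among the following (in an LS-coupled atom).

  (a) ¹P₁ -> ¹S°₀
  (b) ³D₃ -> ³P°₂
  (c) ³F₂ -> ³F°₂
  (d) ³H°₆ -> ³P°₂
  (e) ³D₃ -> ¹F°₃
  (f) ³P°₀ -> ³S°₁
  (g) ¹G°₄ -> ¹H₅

(a) allowed
(b) allowed
(c) allowed
(d) forbidden (parity, ΔL, ΔJ fail)
(e) forbidden (ΔS fails)
(f) forbidden (parity fails)
(g) allowed
Total allowed: 4 of 7.

4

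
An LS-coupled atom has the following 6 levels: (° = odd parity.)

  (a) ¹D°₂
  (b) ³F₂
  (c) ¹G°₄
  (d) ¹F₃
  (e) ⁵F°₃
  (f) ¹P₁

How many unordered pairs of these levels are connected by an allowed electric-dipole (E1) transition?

(a)–(b): forbidden (ΔS).
(a)–(c): forbidden (parity, ΔL, ΔJ).
(a)–(d): allowed.
(a)–(e): forbidden (parity, ΔS).
(a)–(f): allowed.
(b)–(c): forbidden (ΔS, ΔJ).
(b)–(d): forbidden (parity, ΔS).
(b)–(e): forbidden (ΔS).
(b)–(f): forbidden (parity, ΔS, ΔL).
(c)–(d): allowed.
(c)–(e): forbidden (parity, ΔS).
(c)–(f): forbidden (ΔL, ΔJ).
(d)–(e): forbidden (ΔS).
(d)–(f): forbidden (parity, ΔL, ΔJ).
(e)–(f): forbidden (ΔS, ΔL, ΔJ).
Allowed pairs: 3 of 15.

3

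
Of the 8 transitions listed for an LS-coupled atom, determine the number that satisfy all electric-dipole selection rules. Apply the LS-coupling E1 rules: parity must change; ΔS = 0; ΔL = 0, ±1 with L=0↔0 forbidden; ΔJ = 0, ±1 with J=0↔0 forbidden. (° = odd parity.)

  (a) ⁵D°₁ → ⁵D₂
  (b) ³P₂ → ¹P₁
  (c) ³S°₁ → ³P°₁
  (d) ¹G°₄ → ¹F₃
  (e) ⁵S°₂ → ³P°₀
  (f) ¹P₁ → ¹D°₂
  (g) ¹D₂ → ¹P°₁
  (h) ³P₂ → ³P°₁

(a) allowed
(b) forbidden (parity, ΔS fail)
(c) forbidden (parity fails)
(d) allowed
(e) forbidden (parity, ΔS, ΔJ fail)
(f) allowed
(g) allowed
(h) allowed
Total allowed: 5 of 8.

5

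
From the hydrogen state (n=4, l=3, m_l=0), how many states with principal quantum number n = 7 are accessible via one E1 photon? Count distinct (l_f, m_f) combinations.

6

E1 requires Δl = ±1, so l_f ∈ {2, 4}; with 0 ≤ l_f ≤ n_f−1 = 6, the allowed l_f values are {2, 4}.
For l_f = 2: m_f ∈ {m_i−1, m_i, m_i+1} ∩ [−2, 2] = {-1, 0, 1} → 3 states.
For l_f = 4: m_f ∈ {m_i−1, m_i, m_i+1} ∩ [−4, 4] = {-1, 0, 1} → 3 states.
Total: 6.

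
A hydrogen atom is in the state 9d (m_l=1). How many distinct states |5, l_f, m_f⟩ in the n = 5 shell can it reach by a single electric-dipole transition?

5

E1 requires Δl = ±1, so l_f ∈ {1, 3}; with 0 ≤ l_f ≤ n_f−1 = 4, the allowed l_f values are {1, 3}.
For l_f = 1: m_f ∈ {m_i−1, m_i, m_i+1} ∩ [−1, 1] = {0, 1} → 2 states.
For l_f = 3: m_f ∈ {m_i−1, m_i, m_i+1} ∩ [−3, 3] = {0, 1, 2} → 3 states.
Total: 5.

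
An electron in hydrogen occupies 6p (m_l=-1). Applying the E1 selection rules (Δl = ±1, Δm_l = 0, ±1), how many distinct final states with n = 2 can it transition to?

1

E1 requires Δl = ±1, so l_f ∈ {0, 2}; with 0 ≤ l_f ≤ n_f−1 = 1, the allowed l_f values are {0}.
For l_f = 0: m_f ∈ {m_i−1, m_i, m_i+1} ∩ [−0, 0] = {0} → 1 state.
Total: 1.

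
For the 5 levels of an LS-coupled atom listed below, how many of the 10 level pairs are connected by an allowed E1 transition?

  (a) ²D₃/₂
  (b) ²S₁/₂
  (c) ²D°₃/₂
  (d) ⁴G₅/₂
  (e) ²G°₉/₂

1

(a)–(b): forbidden (parity, ΔL).
(a)–(c): allowed.
(a)–(d): forbidden (parity, ΔS, ΔL).
(a)–(e): forbidden (ΔL, ΔJ).
(b)–(c): forbidden (ΔL).
(b)–(d): forbidden (parity, ΔS, ΔL, ΔJ).
(b)–(e): forbidden (ΔL, ΔJ).
(c)–(d): forbidden (ΔS, ΔL).
(c)–(e): forbidden (parity, ΔL, ΔJ).
(d)–(e): forbidden (ΔS, ΔJ).
Allowed pairs: 1 of 10.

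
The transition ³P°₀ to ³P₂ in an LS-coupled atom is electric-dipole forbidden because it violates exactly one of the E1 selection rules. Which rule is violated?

the ΔJ = 0, ±1 rule

Initial level: S=1, L=1, J=0, parity odd. Final level: S=1, L=1, J=2, parity even.
Parity must change: odd → even — ok.
ΔS = 0: S: 1 → 1 — ok.
ΔL = 0, ±1 (not L=0↔0): L: 1 → 1, ΔL = +0 — ok.
ΔJ = 0, ±1 (not J=0↔0): J: 0 → 2, ΔJ = +2 — fails.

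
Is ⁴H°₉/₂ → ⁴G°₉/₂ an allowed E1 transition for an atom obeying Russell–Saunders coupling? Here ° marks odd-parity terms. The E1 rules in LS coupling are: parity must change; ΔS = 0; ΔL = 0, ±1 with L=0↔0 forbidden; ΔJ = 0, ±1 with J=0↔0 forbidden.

Parity must change: odd → odd — fails.
ΔS = 0: S: 3/2 → 3/2 — ok.
ΔL = 0, ±1 (not L=0↔0): L: 5 → 4, ΔL = -1 — ok.
ΔJ = 0, ±1 (not J=0↔0): J: 9/2 → 9/2, ΔJ = +0 — ok.
Rule(s) violated: parity.

forbidden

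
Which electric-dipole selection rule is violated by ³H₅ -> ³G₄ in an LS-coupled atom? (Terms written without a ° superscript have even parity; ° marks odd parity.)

ΔL = 0, ±1 (not L=0↔0): L: 5 → 4, ΔL = -1 — passes.
ΔJ = 0, ±1 (not J=0↔0): J: 5 → 4, ΔJ = -1 — passes.
Parity must change: even → even — fails.
ΔS = 0: S: 1 → 1 — passes.

parity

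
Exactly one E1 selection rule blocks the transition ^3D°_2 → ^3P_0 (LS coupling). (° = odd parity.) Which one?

the ΔJ = 0, ±1 rule

Reading off the term symbols: S 1→1, L 2→1, J 2→0, parity odd→even.
ΔJ = 0, ±1 (not J=0↔0): J: 2 → 0, ΔJ = -2 — fails.
ΔL = 0, ±1 (not L=0↔0): L: 2 → 1, ΔL = -1 — ok.
ΔS = 0: S: 1 → 1 — ok.
Parity must change: odd → even — ok.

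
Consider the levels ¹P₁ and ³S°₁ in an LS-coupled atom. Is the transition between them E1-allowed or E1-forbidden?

forbidden

ΔJ = 0, ±1 (not J=0↔0): J: 1 → 1, ΔJ = +0 — passes.
Parity must change: even → odd — passes.
ΔL = 0, ±1 (not L=0↔0): L: 1 → 0, ΔL = -1 — passes.
ΔS = 0: S: 0 → 1 — fails.
Rule(s) violated: ΔS.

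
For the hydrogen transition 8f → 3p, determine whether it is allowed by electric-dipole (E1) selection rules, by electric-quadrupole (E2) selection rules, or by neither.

E2

Δl = 1 − 3 = -2; l_i + l_f = 4.
E1 (Δl = ±1): not satisfied.
E2 (Δl = 0,±2, l_i+l_f ≥ 2): satisfied.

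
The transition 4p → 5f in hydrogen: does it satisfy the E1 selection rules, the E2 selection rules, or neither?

Δl = 3 − 1 = +2; l_i + l_f = 4.
E1 (Δl = ±1): not satisfied.
E2 (Δl = 0,±2, l_i+l_f ≥ 2): satisfied.

E2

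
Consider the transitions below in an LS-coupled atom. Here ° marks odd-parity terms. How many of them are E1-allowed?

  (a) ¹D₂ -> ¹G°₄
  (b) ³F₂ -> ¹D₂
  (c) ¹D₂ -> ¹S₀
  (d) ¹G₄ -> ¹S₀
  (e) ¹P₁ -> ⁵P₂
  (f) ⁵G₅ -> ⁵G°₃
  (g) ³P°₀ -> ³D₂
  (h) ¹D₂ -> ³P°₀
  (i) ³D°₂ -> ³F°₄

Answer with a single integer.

(a) forbidden (ΔL, ΔJ fail)
(b) forbidden (parity, ΔS fail)
(c) forbidden (parity, ΔL, ΔJ fail)
(d) forbidden (parity, ΔL, ΔJ fail)
(e) forbidden (parity, ΔS fail)
(f) forbidden (ΔJ fails)
(g) forbidden (ΔJ fails)
(h) forbidden (ΔS, ΔJ fail)
(i) forbidden (parity, ΔJ fail)
Total allowed: 0 of 9.

0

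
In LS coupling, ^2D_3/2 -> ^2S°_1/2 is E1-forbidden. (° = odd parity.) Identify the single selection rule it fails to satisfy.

Reading off the term symbols: S 1/2→1/2, L 2→0, J 3/2→1/2, parity even→odd.
Parity must change: even → odd — ✓.
ΔS = 0: S: 1/2 → 1/2 — ✓.
ΔL = 0, ±1 (not L=0↔0): L: 2 → 0, ΔL = -2 — ✗.
ΔJ = 0, ±1 (not J=0↔0): J: 3/2 → 1/2, ΔJ = -1 — ✓.

the ΔL = 0, ±1 rule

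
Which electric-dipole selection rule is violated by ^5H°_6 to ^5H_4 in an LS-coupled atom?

Parity must change: odd → even — passes.
ΔS = 0: S: 2 → 2 — passes.
ΔL = 0, ±1 (not L=0↔0): L: 5 → 5, ΔL = +0 — passes.
ΔJ = 0, ±1 (not J=0↔0): J: 6 → 4, ΔJ = -2 — fails.

the ΔJ = 0, ±1 rule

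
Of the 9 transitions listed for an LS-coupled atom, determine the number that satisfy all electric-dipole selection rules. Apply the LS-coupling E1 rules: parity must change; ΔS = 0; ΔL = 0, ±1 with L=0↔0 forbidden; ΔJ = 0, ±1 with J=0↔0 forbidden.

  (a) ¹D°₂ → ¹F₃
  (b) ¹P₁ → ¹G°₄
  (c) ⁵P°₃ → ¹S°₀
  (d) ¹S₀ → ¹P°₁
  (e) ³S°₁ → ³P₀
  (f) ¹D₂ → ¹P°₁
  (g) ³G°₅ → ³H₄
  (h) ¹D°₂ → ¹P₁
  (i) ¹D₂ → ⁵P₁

6

(a) allowed
(b) forbidden (ΔL, ΔJ fail)
(c) forbidden (parity, ΔS, ΔJ fail)
(d) allowed
(e) allowed
(f) allowed
(g) allowed
(h) allowed
(i) forbidden (parity, ΔS fail)
Total allowed: 6 of 9.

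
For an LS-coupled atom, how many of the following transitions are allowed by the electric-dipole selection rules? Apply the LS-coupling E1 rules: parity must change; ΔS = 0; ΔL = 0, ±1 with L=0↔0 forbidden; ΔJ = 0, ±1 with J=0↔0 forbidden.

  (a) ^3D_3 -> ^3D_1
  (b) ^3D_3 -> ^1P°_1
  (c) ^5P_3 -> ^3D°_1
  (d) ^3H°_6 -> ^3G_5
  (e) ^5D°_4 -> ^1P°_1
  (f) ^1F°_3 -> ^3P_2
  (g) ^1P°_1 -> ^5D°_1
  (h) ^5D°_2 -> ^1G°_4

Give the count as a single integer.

(a) forbidden (parity, ΔJ fail)
(b) forbidden (ΔS, ΔJ fail)
(c) forbidden (ΔS, ΔJ fail)
(d) allowed
(e) forbidden (parity, ΔS, ΔJ fail)
(f) forbidden (ΔS, ΔL fail)
(g) forbidden (parity, ΔS fail)
(h) forbidden (parity, ΔS, ΔL, ΔJ fail)
Total allowed: 1 of 8.

1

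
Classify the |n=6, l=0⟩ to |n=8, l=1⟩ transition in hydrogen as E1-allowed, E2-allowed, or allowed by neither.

Δl = 1 − 0 = +1; l_i + l_f = 1.
E1 (Δl = ±1): satisfied.
E2 (Δl = 0,±2, l_i+l_f ≥ 2): not satisfied.

E1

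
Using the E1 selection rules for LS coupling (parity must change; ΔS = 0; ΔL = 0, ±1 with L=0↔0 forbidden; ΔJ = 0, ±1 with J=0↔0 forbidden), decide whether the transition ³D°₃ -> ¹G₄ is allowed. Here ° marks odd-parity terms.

forbidden

Initial level: S=1, L=2, J=3, parity odd. Final level: S=0, L=4, J=4, parity even.
Parity must change: odd → even — satisfied.
ΔS = 0: S: 1 → 0 — violated.
ΔL = 0, ±1 (not L=0↔0): L: 2 → 4, ΔL = +2 — violated.
ΔJ = 0, ±1 (not J=0↔0): J: 3 → 4, ΔJ = +1 — satisfied.
Rule(s) violated: ΔS, ΔL.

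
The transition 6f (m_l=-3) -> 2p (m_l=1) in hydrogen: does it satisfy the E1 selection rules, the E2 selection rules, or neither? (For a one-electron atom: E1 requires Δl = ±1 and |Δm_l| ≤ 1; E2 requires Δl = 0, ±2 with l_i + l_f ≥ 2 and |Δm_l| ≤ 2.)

neither

Δl = 1 − 3 = -2; l_i + l_f = 4.
Δm_l = +4.
E1 (Δl = ±1, |Δm_l| ≤ 1): not satisfied.
E2 (Δl = 0,±2, l_i+l_f ≥ 2, |Δm_l| ≤ 2): not satisfied.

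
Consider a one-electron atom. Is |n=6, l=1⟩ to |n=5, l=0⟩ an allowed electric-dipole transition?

l: 1 → 0 (Δl = -1). Δl = ±1 ✓.
All E1 selection rules are satisfied.

allowed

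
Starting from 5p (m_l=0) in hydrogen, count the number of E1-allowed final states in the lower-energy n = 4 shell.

4

E1 requires Δl = ±1, so l_f ∈ {0, 2}; with 0 ≤ l_f ≤ n_f−1 = 3, the allowed l_f values are {0, 2}.
For l_f = 0: m_f ∈ {m_i−1, m_i, m_i+1} ∩ [−0, 0] = {0} → 1 state.
For l_f = 2: m_f ∈ {m_i−1, m_i, m_i+1} ∩ [−2, 2] = {-1, 0, 1} → 3 states.
Total: 4.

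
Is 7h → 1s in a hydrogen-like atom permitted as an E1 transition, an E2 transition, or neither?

Δl = 0 − 5 = -5; l_i + l_f = 5.
E1 (Δl = ±1): not satisfied.
E2 (Δl = 0,±2, l_i+l_f ≥ 2): not satisfied.

neither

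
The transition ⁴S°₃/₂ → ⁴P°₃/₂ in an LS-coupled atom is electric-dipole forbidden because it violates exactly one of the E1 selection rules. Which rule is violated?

parity

Initial level: S=3/2, L=0, J=3/2, parity odd. Final level: S=3/2, L=1, J=3/2, parity odd.
ΔL = 0, ±1 (not L=0↔0): L: 0 → 1, ΔL = +1 — ✓.
ΔJ = 0, ±1 (not J=0↔0): J: 3/2 → 3/2, ΔJ = +0 — ✓.
Parity must change: odd → odd — ✗.
ΔS = 0: S: 3/2 → 3/2 — ✓.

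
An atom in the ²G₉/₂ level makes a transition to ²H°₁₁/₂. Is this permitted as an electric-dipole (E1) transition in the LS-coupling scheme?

Reading off the term symbols: S 1/2→1/2, L 4→5, J 9/2→11/2, parity even→odd.
ΔS = 0: S: 1/2 → 1/2 — passes.
ΔL = 0, ±1 (not L=0↔0): L: 4 → 5, ΔL = +1 — passes.
Parity must change: even → odd — passes.
ΔJ = 0, ±1 (not J=0↔0): J: 9/2 → 11/2, ΔJ = +1 — passes.
All four E1 rules are satisfied.

allowed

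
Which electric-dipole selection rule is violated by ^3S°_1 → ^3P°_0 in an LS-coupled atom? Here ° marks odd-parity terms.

parity

Reading off the term symbols: S 1→1, L 0→1, J 1→0, parity odd→odd.
Parity must change: odd → odd — fails.
ΔJ = 0, ±1 (not J=0↔0): J: 1 → 0, ΔJ = -1 — ok.
ΔL = 0, ±1 (not L=0↔0): L: 0 → 1, ΔL = +1 — ok.
ΔS = 0: S: 1 → 1 — ok.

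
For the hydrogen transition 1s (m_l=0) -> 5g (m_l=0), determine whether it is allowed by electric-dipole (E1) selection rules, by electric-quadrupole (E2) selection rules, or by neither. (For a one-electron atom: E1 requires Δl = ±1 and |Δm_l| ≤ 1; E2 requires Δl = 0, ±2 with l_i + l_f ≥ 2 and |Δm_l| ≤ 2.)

neither

Δl = 4 − 0 = +4; l_i + l_f = 4.
Δm_l = +0.
E1 (Δl = ±1, |Δm_l| ≤ 1): not satisfied.
E2 (Δl = 0,±2, l_i+l_f ≥ 2, |Δm_l| ≤ 2): not satisfied.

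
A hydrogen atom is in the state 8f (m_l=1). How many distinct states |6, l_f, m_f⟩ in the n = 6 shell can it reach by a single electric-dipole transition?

E1 requires Δl = ±1, so l_f ∈ {2, 4}; with 0 ≤ l_f ≤ n_f−1 = 5, the allowed l_f values are {2, 4}.
For l_f = 2: m_f ∈ {m_i−1, m_i, m_i+1} ∩ [−2, 2] = {0, 1, 2} → 3 states.
For l_f = 4: m_f ∈ {m_i−1, m_i, m_i+1} ∩ [−4, 4] = {0, 1, 2} → 3 states.
Total: 6.

6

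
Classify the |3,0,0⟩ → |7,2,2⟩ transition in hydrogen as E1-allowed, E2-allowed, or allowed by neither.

E2

Δl = 2 − 0 = +2; l_i + l_f = 2.
Δm_l = +2.
E1 (Δl = ±1, |Δm_l| ≤ 1): not satisfied.
E2 (Δl = 0,±2, l_i+l_f ≥ 2, |Δm_l| ≤ 2): satisfied.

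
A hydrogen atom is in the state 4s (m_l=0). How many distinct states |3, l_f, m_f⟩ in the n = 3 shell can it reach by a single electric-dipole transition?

3

E1 requires Δl = ±1, so l_f ∈ {-1, 1}; with 0 ≤ l_f ≤ n_f−1 = 2, the allowed l_f values are {1}.
For l_f = 1: m_f ∈ {m_i−1, m_i, m_i+1} ∩ [−1, 1] = {-1, 0, 1} → 3 states.
Total: 3.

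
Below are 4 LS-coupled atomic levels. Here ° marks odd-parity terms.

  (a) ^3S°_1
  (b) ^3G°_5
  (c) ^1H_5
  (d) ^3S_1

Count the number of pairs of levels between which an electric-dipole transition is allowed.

(a)–(b): forbidden (parity, ΔL, ΔJ).
(a)–(c): forbidden (ΔS, ΔL, ΔJ).
(a)–(d): forbidden (ΔL).
(b)–(c): forbidden (ΔS).
(b)–(d): forbidden (ΔL, ΔJ).
(c)–(d): forbidden (parity, ΔS, ΔL, ΔJ).
Allowed pairs: 0 of 6.

0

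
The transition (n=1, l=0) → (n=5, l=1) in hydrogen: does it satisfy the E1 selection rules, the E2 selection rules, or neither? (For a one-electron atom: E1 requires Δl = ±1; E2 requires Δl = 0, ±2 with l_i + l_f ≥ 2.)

Δl = 1 − 0 = +1; l_i + l_f = 1.
E1 (Δl = ±1): satisfied.
E2 (Δl = 0,±2, l_i+l_f ≥ 2): not satisfied.

E1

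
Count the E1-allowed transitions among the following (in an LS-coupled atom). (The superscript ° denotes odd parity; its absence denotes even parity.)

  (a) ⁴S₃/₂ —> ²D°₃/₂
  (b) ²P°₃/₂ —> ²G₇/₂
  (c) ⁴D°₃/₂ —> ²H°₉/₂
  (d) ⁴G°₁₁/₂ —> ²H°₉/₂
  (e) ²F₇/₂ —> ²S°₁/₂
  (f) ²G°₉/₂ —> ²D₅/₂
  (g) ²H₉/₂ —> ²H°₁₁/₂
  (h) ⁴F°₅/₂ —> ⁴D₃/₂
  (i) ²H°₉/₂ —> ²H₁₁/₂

3

(a) forbidden (ΔS, ΔL fail)
(b) forbidden (ΔL, ΔJ fail)
(c) forbidden (parity, ΔS, ΔL, ΔJ fail)
(d) forbidden (parity, ΔS fail)
(e) forbidden (ΔL, ΔJ fail)
(f) forbidden (ΔL, ΔJ fail)
(g) allowed
(h) allowed
(i) allowed
Total allowed: 3 of 9.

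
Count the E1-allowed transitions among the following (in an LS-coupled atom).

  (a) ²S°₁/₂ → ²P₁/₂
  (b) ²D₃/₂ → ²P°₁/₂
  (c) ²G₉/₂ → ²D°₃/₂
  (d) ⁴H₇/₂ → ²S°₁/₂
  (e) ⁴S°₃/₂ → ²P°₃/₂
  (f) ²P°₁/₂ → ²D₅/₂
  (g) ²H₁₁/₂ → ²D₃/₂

(a) allowed
(b) allowed
(c) forbidden (ΔL, ΔJ fail)
(d) forbidden (ΔS, ΔL, ΔJ fail)
(e) forbidden (parity, ΔS fail)
(f) forbidden (ΔJ fails)
(g) forbidden (parity, ΔL, ΔJ fail)
Total allowed: 2 of 7.

2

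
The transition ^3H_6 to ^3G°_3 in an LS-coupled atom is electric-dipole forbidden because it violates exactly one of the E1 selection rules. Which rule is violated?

the ΔJ = 0, ±1 rule

ΔJ = 0, ±1 (not J=0↔0): J: 6 → 3, ΔJ = -3 — fails.
ΔS = 0: S: 1 → 1 — passes.
Parity must change: even → odd — passes.
ΔL = 0, ±1 (not L=0↔0): L: 5 → 4, ΔL = -1 — passes.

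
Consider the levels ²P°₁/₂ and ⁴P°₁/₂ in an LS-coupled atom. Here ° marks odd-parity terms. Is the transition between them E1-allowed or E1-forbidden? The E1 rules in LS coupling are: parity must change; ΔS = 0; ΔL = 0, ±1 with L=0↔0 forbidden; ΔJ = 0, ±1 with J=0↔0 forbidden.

forbidden

Reading off the term symbols: S 1/2→3/2, L 1→1, J 1/2→1/2, parity odd→odd.
Parity must change: odd → odd — fails.
ΔS = 0: S: 1/2 → 3/2 — fails.
ΔL = 0, ±1 (not L=0↔0): L: 1 → 1, ΔL = +0 — ok.
ΔJ = 0, ±1 (not J=0↔0): J: 1/2 → 1/2, ΔJ = +0 — ok.
Rule(s) violated: parity, ΔS.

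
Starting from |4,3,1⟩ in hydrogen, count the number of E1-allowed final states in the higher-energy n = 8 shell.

6

E1 requires Δl = ±1, so l_f ∈ {2, 4}; with 0 ≤ l_f ≤ n_f−1 = 7, the allowed l_f values are {2, 4}.
For l_f = 2: m_f ∈ {m_i−1, m_i, m_i+1} ∩ [−2, 2] = {0, 1, 2} → 3 states.
For l_f = 4: m_f ∈ {m_i−1, m_i, m_i+1} ∩ [−4, 4] = {0, 1, 2} → 3 states.
Total: 6.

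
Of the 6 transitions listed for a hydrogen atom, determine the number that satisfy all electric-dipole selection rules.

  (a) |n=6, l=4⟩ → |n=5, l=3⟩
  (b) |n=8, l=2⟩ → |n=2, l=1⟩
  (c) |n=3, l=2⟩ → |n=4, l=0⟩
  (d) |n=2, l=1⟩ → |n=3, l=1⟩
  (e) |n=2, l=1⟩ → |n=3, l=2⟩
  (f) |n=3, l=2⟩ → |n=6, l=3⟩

(a) allowed
(b) allowed
(c) forbidden — Δl = -2 (E1 requires Δl = ±1)
(d) forbidden — Δl = +0 (E1 requires Δl = ±1)
(e) allowed
(f) allowed
Total allowed: 4 of 6.

4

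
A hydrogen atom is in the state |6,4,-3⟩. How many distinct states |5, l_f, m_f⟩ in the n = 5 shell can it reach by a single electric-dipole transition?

2

E1 requires Δl = ±1, so l_f ∈ {3, 5}; with 0 ≤ l_f ≤ n_f−1 = 4, the allowed l_f values are {3}.
For l_f = 3: m_f ∈ {m_i−1, m_i, m_i+1} ∩ [−3, 3] = {-3, -2} → 2 states.
Total: 2.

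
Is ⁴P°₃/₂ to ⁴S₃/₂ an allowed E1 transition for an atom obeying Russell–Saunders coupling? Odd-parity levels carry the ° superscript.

allowed

Initial level: S=3/2, L=1, J=3/2, parity odd. Final level: S=3/2, L=0, J=3/2, parity even.
ΔS = 0: S: 3/2 → 3/2 — satisfied.
ΔL = 0, ±1 (not L=0↔0): L: 1 → 0, ΔL = -1 — satisfied.
Parity must change: odd → even — satisfied.
ΔJ = 0, ±1 (not J=0↔0): J: 3/2 → 3/2, ΔJ = +0 — satisfied.
All four E1 rules are satisfied.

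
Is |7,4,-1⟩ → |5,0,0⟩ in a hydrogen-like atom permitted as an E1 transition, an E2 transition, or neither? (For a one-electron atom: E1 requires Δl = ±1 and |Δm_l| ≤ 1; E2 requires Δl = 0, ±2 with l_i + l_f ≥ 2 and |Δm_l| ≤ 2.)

neither

Δl = 0 − 4 = -4; l_i + l_f = 4.
Δm_l = +1.
E1 (Δl = ±1, |Δm_l| ≤ 1): not satisfied.
E2 (Δl = 0,±2, l_i+l_f ≥ 2, |Δm_l| ≤ 2): not satisfied.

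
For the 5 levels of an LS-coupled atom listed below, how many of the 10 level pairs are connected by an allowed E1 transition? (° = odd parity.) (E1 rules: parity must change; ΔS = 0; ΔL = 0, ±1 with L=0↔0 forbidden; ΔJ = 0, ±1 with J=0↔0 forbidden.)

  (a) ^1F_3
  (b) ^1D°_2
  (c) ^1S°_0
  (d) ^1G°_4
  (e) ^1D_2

(a)–(b): allowed.
(a)–(c): forbidden (ΔL, ΔJ).
(a)–(d): allowed.
(a)–(e): forbidden (parity).
(b)–(c): forbidden (parity, ΔL, ΔJ).
(b)–(d): forbidden (parity, ΔL, ΔJ).
(b)–(e): allowed.
(c)–(d): forbidden (parity, ΔL, ΔJ).
(c)–(e): forbidden (ΔL, ΔJ).
(d)–(e): forbidden (ΔL, ΔJ).
Allowed pairs: 3 of 10.

3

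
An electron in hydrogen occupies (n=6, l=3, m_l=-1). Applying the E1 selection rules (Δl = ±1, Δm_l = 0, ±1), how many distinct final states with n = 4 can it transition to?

3

E1 requires Δl = ±1, so l_f ∈ {2, 4}; with 0 ≤ l_f ≤ n_f−1 = 3, the allowed l_f values are {2}.
For l_f = 2: m_f ∈ {m_i−1, m_i, m_i+1} ∩ [−2, 2] = {-2, -1, 0} → 3 states.
Total: 3.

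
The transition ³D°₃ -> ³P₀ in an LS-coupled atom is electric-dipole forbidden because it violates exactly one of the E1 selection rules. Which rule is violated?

Initial level: S=1, L=2, J=3, parity odd. Final level: S=1, L=1, J=0, parity even.
Parity must change: odd → even — passes.
ΔS = 0: S: 1 → 1 — passes.
ΔL = 0, ±1 (not L=0↔0): L: 2 → 1, ΔL = -1 — passes.
ΔJ = 0, ±1 (not J=0↔0): J: 3 → 0, ΔJ = -3 — fails.

the ΔJ = 0, ±1 rule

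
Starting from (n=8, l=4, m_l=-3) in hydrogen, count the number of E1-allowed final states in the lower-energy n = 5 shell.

E1 requires Δl = ±1, so l_f ∈ {3, 5}; with 0 ≤ l_f ≤ n_f−1 = 4, the allowed l_f values are {3}.
For l_f = 3: m_f ∈ {m_i−1, m_i, m_i+1} ∩ [−3, 3] = {-3, -2} → 2 states.
Total: 2.

2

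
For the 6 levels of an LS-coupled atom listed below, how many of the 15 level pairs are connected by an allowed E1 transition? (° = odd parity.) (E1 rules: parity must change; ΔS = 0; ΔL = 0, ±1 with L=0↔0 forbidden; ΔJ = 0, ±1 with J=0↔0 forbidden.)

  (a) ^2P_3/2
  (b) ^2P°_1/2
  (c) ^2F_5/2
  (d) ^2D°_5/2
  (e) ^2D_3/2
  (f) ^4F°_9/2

(a)–(b): allowed.
(a)–(c): forbidden (parity, ΔL).
(a)–(d): allowed.
(a)–(e): forbidden (parity).
(a)–(f): forbidden (ΔS, ΔL, ΔJ).
(b)–(c): forbidden (ΔL, ΔJ).
(b)–(d): forbidden (parity, ΔJ).
(b)–(e): allowed.
(b)–(f): forbidden (parity, ΔS, ΔL, ΔJ).
(c)–(d): allowed.
(c)–(e): forbidden (parity).
(c)–(f): forbidden (ΔS, ΔJ).
(d)–(e): allowed.
(d)–(f): forbidden (parity, ΔS, ΔJ).
(e)–(f): forbidden (ΔS, ΔJ).
Allowed pairs: 5 of 15.

5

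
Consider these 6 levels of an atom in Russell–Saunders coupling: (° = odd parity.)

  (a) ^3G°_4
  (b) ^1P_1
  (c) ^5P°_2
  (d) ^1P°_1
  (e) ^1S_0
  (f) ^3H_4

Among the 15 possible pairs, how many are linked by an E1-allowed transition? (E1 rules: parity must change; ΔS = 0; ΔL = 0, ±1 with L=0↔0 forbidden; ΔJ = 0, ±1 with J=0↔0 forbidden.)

3

(a)–(b): forbidden (ΔS, ΔL, ΔJ).
(a)–(c): forbidden (parity, ΔS, ΔL, ΔJ).
(a)–(d): forbidden (parity, ΔS, ΔL, ΔJ).
(a)–(e): forbidden (ΔS, ΔL, ΔJ).
(a)–(f): allowed.
(b)–(c): forbidden (ΔS).
(b)–(d): allowed.
(b)–(e): forbidden (parity).
(b)–(f): forbidden (parity, ΔS, ΔL, ΔJ).
(c)–(d): forbidden (parity, ΔS).
(c)–(e): forbidden (ΔS, ΔJ).
(c)–(f): forbidden (ΔS, ΔL, ΔJ).
(d)–(e): allowed.
(d)–(f): forbidden (ΔS, ΔL, ΔJ).
(e)–(f): forbidden (parity, ΔS, ΔL, ΔJ).
Allowed pairs: 3 of 15.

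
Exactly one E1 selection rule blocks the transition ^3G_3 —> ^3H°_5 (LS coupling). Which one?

Parity must change: even → odd — passes.
ΔS = 0: S: 1 → 1 — passes.
ΔL = 0, ±1 (not L=0↔0): L: 4 → 5, ΔL = +1 — passes.
ΔJ = 0, ±1 (not J=0↔0): J: 3 → 5, ΔJ = +2 — fails.

the ΔJ = 0, ±1 rule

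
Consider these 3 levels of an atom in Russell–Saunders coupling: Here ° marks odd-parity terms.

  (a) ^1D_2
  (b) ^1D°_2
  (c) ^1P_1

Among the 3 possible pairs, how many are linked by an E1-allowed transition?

(a)–(b): allowed.
(a)–(c): forbidden (parity).
(b)–(c): allowed.
Allowed pairs: 2 of 3.

2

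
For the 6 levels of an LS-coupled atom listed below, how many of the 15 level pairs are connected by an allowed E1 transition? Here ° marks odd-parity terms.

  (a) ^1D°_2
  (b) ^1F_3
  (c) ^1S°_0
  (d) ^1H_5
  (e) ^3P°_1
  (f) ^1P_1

3

(a)–(b): allowed.
(a)–(c): forbidden (parity, ΔL, ΔJ).
(a)–(d): forbidden (ΔL, ΔJ).
(a)–(e): forbidden (parity, ΔS).
(a)–(f): allowed.
(b)–(c): forbidden (ΔL, ΔJ).
(b)–(d): forbidden (parity, ΔL, ΔJ).
(b)–(e): forbidden (ΔS, ΔL, ΔJ).
(b)–(f): forbidden (parity, ΔL, ΔJ).
(c)–(d): forbidden (ΔL, ΔJ).
(c)–(e): forbidden (parity, ΔS).
(c)–(f): allowed.
(d)–(e): forbidden (ΔS, ΔL, ΔJ).
(d)–(f): forbidden (parity, ΔL, ΔJ).
(e)–(f): forbidden (ΔS).
Allowed pairs: 3 of 15.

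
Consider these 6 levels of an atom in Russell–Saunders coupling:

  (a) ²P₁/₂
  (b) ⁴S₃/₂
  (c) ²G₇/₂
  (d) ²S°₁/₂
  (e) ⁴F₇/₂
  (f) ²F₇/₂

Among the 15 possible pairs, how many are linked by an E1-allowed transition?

(a)–(b): forbidden (parity, ΔS).
(a)–(c): forbidden (parity, ΔL, ΔJ).
(a)–(d): allowed.
(a)–(e): forbidden (parity, ΔS, ΔL, ΔJ).
(a)–(f): forbidden (parity, ΔL, ΔJ).
(b)–(c): forbidden (parity, ΔS, ΔL, ΔJ).
(b)–(d): forbidden (ΔS, ΔL).
(b)–(e): forbidden (parity, ΔL, ΔJ).
(b)–(f): forbidden (parity, ΔS, ΔL, ΔJ).
(c)–(d): forbidden (ΔL, ΔJ).
(c)–(e): forbidden (parity, ΔS).
(c)–(f): forbidden (parity).
(d)–(e): forbidden (ΔS, ΔL, ΔJ).
(d)–(f): forbidden (ΔL, ΔJ).
(e)–(f): forbidden (parity, ΔS).
Allowed pairs: 1 of 15.

1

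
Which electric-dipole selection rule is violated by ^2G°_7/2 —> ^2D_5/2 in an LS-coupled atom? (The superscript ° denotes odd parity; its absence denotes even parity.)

the ΔL = 0, ±1 rule

Parity must change: odd → even — passes.
ΔS = 0: S: 1/2 → 1/2 — passes.
ΔL = 0, ±1 (not L=0↔0): L: 4 → 2, ΔL = -2 — fails.
ΔJ = 0, ±1 (not J=0↔0): J: 7/2 → 5/2, ΔJ = -1 — passes.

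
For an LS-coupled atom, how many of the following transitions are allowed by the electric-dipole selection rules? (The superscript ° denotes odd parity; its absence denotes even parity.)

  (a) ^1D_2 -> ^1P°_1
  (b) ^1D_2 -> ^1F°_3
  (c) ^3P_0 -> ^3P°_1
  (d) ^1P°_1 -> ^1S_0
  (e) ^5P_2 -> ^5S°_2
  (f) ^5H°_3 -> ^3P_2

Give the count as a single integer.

5

(a) allowed
(b) allowed
(c) allowed
(d) allowed
(e) allowed
(f) forbidden (ΔS, ΔL fail)
Total allowed: 5 of 6.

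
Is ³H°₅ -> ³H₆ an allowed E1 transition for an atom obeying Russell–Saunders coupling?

Initial level: S=1, L=5, J=5, parity odd. Final level: S=1, L=5, J=6, parity even.
ΔL = 0, ±1 (not L=0↔0): L: 5 → 5, ΔL = +0 — satisfied.
ΔJ = 0, ±1 (not J=0↔0): J: 5 → 6, ΔJ = +1 — satisfied.
Parity must change: odd → even — satisfied.
ΔS = 0: S: 1 → 1 — satisfied.
All four E1 rules are satisfied.

allowed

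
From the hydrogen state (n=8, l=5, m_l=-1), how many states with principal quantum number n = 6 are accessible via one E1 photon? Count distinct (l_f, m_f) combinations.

3

E1 requires Δl = ±1, so l_f ∈ {4, 6}; with 0 ≤ l_f ≤ n_f−1 = 5, the allowed l_f values are {4}.
For l_f = 4: m_f ∈ {m_i−1, m_i, m_i+1} ∩ [−4, 4] = {-2, -1, 0} → 3 states.
Total: 3.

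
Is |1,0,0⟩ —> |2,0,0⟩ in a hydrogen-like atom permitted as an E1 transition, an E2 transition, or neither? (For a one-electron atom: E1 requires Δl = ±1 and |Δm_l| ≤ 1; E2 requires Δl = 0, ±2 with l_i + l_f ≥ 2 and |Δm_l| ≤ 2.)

neither

Δl = 0 − 0 = +0; l_i + l_f = 0.
Δm_l = +0.
E1 (Δl = ±1, |Δm_l| ≤ 1): not satisfied.
E2 (Δl = 0,±2, l_i+l_f ≥ 2, |Δm_l| ≤ 2): not satisfied.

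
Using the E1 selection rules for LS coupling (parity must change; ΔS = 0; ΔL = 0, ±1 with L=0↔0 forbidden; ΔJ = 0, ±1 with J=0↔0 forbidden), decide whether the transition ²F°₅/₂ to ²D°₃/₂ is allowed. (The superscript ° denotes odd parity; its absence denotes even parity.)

Initial level: S=1/2, L=3, J=5/2, parity odd. Final level: S=1/2, L=2, J=3/2, parity odd.
Parity must change: odd → odd — violated.
ΔS = 0: S: 1/2 → 1/2 — satisfied.
ΔL = 0, ±1 (not L=0↔0): L: 3 → 2, ΔL = -1 — satisfied.
ΔJ = 0, ±1 (not J=0↔0): J: 5/2 → 3/2, ΔJ = -1 — satisfied.
Rule(s) violated: parity.

forbidden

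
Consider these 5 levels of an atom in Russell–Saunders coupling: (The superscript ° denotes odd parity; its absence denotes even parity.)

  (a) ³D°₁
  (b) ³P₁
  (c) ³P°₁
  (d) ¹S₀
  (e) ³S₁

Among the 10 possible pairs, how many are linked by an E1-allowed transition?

(a)–(b): allowed.
(a)–(c): forbidden (parity).
(a)–(d): forbidden (ΔS, ΔL).
(a)–(e): forbidden (ΔL).
(b)–(c): allowed.
(b)–(d): forbidden (parity, ΔS).
(b)–(e): forbidden (parity).
(c)–(d): forbidden (ΔS).
(c)–(e): allowed.
(d)–(e): forbidden (parity, ΔS, ΔL).
Allowed pairs: 3 of 10.

3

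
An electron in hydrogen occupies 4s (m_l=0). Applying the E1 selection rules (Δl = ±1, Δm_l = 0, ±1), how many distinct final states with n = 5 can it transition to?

E1 requires Δl = ±1, so l_f ∈ {-1, 1}; with 0 ≤ l_f ≤ n_f−1 = 4, the allowed l_f values are {1}.
For l_f = 1: m_f ∈ {m_i−1, m_i, m_i+1} ∩ [−1, 1] = {-1, 0, 1} → 3 states.
Total: 3.

3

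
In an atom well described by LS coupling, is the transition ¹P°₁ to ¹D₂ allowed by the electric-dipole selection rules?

allowed

Parity must change: odd → even — passes.
ΔS = 0: S: 0 → 0 — passes.
ΔL = 0, ±1 (not L=0↔0): L: 1 → 2, ΔL = +1 — passes.
ΔJ = 0, ±1 (not J=0↔0): J: 1 → 2, ΔJ = +1 — passes.
All four E1 rules are satisfied.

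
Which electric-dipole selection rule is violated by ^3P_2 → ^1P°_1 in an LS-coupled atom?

Initial level: S=1, L=1, J=2, parity even. Final level: S=0, L=1, J=1, parity odd.
Parity must change: even → odd — ok.
ΔJ = 0, ±1 (not J=0↔0): J: 2 → 1, ΔJ = -1 — ok.
ΔS = 0: S: 1 → 0 — fails.
ΔL = 0, ±1 (not L=0↔0): L: 1 → 1, ΔL = +0 — ok.

the ΔS = 0 rule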